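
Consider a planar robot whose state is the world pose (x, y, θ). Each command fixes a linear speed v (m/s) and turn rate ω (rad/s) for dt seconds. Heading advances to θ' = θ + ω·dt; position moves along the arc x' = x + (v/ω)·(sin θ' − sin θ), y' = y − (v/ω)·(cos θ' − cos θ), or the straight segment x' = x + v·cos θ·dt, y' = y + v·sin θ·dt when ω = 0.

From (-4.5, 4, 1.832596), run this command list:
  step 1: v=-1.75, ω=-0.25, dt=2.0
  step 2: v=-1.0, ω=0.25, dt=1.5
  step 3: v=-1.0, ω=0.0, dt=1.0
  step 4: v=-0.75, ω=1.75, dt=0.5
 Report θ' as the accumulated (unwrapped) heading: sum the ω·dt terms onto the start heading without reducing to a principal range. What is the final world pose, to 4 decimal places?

(-4.2011, -2.2483, 2.5826)

step 1: θ'=1.3326 (R=7.0000) → pose (-4.4591, 0.5366, 1.3326)
step 2: θ'=1.7076 (R=-4.0000) → pose (-4.5347, -0.9527, 1.7076)
step 3: θ'=1.7076 (straight) → pose (-4.3983, -1.9434, 1.7076)
step 4: θ'=2.5826 (R=-0.4286) → pose (-4.2011, -2.2483, 2.5826)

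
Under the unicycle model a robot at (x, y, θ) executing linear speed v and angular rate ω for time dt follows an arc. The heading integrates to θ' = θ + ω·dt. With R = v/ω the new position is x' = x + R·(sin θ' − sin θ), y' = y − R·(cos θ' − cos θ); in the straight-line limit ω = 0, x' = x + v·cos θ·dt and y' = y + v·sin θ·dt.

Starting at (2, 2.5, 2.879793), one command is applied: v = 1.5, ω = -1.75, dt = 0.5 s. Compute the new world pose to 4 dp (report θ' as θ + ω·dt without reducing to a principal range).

θ' = 2.8798 + -1.75·0.5 = 2.0048
R = v/ω = 1.5/-1.75 = -0.8571
x' = 2 + -0.8571·(sin 2.0048 − sin 2.8798) = 1.4442
y' = 2.5 − -0.8571·(cos 2.0048 − cos 2.8798) = 2.9675

(1.4442, 2.9675, 2.0048)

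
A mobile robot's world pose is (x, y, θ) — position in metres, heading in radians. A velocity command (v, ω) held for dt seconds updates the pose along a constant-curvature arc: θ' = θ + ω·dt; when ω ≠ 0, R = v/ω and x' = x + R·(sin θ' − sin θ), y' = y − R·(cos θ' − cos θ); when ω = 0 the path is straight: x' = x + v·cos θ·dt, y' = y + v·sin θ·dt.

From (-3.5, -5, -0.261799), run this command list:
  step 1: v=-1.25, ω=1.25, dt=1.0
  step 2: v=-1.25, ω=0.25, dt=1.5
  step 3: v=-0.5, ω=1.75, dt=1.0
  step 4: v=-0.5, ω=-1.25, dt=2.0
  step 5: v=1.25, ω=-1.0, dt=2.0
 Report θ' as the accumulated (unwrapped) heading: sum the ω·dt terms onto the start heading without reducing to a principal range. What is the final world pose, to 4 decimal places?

(-2.8727, -9.0012, -1.3868)

step 1: θ'=0.9882 (R=-1.0000) → pose (-4.5939, -5.4157, 0.9882)
step 2: θ'=1.3632 (R=-5.0000) → pose (-5.3113, -7.1362, 1.3632)
step 3: θ'=3.1132 (R=-0.2857) → pose (-5.0398, -7.4806, 3.1132)
step 4: θ'=0.6132 (R=0.4000) → pose (-4.8210, -8.2076, 0.6132)
step 5: θ'=-1.3868 (R=-1.2500) → pose (-2.8727, -9.0012, -1.3868)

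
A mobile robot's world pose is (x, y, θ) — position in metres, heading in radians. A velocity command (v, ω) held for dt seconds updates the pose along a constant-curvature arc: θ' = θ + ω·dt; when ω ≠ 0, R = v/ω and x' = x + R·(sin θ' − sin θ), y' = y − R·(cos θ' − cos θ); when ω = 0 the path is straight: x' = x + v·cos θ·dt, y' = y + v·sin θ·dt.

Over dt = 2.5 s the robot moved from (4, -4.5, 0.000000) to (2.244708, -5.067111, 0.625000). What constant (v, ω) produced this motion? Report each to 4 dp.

v = -0.7500, ω = 0.2500

Δθ = 0.625000 − 0.000000 = 0.625000
ω = Δθ/dt = 0.625000/2.5 = 0.2500
R = Δx/(sin θ' − sin θ) = -3.0000
v = R·ω = -3.0000·0.2500 = -0.7500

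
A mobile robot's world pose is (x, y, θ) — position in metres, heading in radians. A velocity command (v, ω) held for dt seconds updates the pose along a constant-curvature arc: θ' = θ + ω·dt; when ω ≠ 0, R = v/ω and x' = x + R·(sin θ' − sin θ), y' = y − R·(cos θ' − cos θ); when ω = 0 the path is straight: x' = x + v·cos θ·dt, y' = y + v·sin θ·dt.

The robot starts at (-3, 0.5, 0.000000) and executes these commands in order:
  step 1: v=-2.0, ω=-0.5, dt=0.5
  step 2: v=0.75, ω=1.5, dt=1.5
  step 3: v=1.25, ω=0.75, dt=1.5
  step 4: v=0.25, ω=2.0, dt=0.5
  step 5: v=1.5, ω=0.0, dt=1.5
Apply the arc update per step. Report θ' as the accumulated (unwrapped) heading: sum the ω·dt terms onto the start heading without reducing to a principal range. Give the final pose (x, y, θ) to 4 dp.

step 1: θ'=-0.2500 (R=4.0000) → pose (-3.9896, 0.6244, -0.2500)
step 2: θ'=2.0000 (R=0.5000) → pose (-3.4113, 1.3169, 2.0000)
step 3: θ'=3.1250 (R=1.6667) → pose (-4.8991, 2.2897, 3.1250)
step 4: θ'=4.1250 (R=0.1250) → pose (-5.0052, 2.2340, 4.1250)
step 5: θ'=4.1250 (straight) → pose (-6.2522, 0.3612, 4.1250)

(-6.2522, 0.3612, 4.1250)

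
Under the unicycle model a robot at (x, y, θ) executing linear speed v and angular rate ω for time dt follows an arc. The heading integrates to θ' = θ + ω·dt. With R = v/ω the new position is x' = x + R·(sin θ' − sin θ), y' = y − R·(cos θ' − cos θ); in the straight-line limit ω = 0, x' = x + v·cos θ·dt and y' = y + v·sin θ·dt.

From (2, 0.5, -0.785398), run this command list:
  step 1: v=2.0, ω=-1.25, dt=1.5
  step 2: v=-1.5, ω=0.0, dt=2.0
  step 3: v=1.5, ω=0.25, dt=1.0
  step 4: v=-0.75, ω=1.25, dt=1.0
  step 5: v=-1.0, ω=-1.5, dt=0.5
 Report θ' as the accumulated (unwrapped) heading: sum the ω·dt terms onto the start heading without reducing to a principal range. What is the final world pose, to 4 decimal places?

step 1: θ'=-2.6604 (R=-1.6000) → pose (1.6092, -2.0497, -2.6604)
step 2: θ'=-2.6604 (straight) → pose (4.2685, -0.6612, -2.6604)
step 3: θ'=-2.4104 (R=6.0000) → pose (3.0390, -1.5136, -2.4104)
step 4: θ'=-1.1604 (R=-0.6000) → pose (3.1885, -0.8275, -1.1604)
step 5: θ'=-1.9104 (R=0.6667) → pose (3.1712, -0.3395, -1.9104)

(3.1712, -0.3395, -1.9104)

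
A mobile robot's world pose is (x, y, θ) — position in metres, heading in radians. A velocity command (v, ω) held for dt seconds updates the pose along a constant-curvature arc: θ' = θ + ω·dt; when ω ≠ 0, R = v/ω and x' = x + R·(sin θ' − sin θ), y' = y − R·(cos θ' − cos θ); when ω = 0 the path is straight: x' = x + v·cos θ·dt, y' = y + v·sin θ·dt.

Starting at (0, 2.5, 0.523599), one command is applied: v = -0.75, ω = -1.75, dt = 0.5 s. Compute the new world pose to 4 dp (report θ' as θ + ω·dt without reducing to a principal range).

θ' = 0.5236 + -1.75·0.5 = -0.3514
R = v/ω = -0.75/-1.75 = 0.4286
x' = 0 + 0.4286·(sin -0.3514 − sin 0.5236) = -0.3618
y' = 2.5 − 0.4286·(cos -0.3514 − cos 0.5236) = 2.4688

(-0.3618, 2.4688, -0.3514)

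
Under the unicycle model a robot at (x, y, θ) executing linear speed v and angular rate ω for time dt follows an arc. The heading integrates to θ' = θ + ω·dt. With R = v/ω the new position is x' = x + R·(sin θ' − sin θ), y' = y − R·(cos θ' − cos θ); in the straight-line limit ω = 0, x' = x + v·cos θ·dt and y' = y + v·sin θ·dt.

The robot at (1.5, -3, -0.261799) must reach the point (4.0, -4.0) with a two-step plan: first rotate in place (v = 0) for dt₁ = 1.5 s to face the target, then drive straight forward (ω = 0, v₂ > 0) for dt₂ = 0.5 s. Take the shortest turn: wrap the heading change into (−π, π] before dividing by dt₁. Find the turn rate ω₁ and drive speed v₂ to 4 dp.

ω₁ = -0.0791, v₂ = 5.3852

heading to target = atan2(-4−-3, 4−1.5) = -0.3805
Δθ = wrap(-0.3805 − -0.2618) = -0.1187; ω₁ = Δθ/dt₁ = -0.0791
distance = √((4−1.5)² + (-4−-3)²) = 2.6926; v₂ = distance/dt₂ = 5.3852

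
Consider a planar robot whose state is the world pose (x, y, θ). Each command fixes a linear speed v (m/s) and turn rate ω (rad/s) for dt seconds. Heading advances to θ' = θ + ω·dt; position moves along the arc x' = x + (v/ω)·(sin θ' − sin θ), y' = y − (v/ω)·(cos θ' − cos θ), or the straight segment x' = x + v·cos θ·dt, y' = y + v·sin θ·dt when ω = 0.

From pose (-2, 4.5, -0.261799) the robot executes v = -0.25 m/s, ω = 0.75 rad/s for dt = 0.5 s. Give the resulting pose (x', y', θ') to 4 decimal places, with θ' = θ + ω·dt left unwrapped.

(-2.1239, 4.5092, 0.1132)

θ' = -0.2618 + 0.75·0.5 = 0.1132
R = v/ω = -0.25/0.75 = -0.3333
x' = -2 + -0.3333·(sin 0.1132 − sin -0.2618) = -2.1239
y' = 4.5 − -0.3333·(cos 0.1132 − cos -0.2618) = 4.5092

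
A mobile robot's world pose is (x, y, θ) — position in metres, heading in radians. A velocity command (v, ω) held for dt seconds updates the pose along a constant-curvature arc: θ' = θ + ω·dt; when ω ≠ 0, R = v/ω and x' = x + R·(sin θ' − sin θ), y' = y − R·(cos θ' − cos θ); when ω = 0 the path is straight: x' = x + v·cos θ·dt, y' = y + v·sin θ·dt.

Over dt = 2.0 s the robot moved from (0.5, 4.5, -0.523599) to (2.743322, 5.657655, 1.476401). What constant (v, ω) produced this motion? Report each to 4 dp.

v = 1.5000, ω = 1.0000

Δθ = 1.476401 − -0.523599 = 2.000000
ω = Δθ/dt = 2.000000/2.0 = 1.0000
R = Δx/(sin θ' − sin θ) = 1.5000
v = R·ω = 1.5000·1.0000 = 1.5000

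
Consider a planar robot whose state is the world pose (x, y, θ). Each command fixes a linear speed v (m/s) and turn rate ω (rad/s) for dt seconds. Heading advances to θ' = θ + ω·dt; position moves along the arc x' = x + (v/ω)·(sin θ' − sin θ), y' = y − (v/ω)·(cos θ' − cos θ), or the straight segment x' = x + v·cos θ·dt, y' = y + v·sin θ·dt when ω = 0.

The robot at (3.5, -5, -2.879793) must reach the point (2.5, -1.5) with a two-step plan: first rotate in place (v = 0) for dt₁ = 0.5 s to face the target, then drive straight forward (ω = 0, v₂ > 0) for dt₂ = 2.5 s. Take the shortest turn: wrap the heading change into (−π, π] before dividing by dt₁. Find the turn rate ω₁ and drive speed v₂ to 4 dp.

ω₁ = -3.1086, v₂ = 1.4560

heading to target = atan2(-1.5−-5, 2.5−3.5) = 1.8491
Δθ = wrap(1.8491 − -2.8798) = -1.5543; ω₁ = Δθ/dt₁ = -3.1086
distance = √((2.5−3.5)² + (-1.5−-5)²) = 3.6401; v₂ = distance/dt₂ = 1.4560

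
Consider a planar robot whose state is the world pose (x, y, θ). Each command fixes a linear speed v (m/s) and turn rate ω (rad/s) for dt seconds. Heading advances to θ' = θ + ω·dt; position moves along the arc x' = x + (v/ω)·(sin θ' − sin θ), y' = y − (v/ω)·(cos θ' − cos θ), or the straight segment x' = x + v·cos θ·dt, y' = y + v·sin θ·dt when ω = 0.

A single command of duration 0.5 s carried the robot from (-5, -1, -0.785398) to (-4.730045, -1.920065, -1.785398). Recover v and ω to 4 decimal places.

v = 2.0000, ω = -2.0000

Δθ = -1.785398 − -0.785398 = -1.000000
ω = Δθ/dt = -1.000000/0.5 = -2.0000
R = −Δy/(cos θ' − cos θ) = -1.0000
v = R·ω = -1.0000·-2.0000 = 2.0000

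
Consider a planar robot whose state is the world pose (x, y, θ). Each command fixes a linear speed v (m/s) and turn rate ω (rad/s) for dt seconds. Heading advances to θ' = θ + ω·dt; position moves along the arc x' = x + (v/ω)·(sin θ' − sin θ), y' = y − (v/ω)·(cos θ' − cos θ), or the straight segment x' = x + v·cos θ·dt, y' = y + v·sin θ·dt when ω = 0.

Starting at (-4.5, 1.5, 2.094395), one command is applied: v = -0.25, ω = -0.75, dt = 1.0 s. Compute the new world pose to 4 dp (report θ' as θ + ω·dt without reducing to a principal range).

θ' = 2.0944 + -0.75·1.0 = 1.3444
R = v/ω = -0.25/-0.75 = 0.3333
x' = -4.5 + 0.3333·(sin 1.3444 − sin 2.0944) = -4.4638
y' = 1.5 − 0.3333·(cos 1.3444 − cos 2.0944) = 1.2585

(-4.4638, 1.2585, 1.3444)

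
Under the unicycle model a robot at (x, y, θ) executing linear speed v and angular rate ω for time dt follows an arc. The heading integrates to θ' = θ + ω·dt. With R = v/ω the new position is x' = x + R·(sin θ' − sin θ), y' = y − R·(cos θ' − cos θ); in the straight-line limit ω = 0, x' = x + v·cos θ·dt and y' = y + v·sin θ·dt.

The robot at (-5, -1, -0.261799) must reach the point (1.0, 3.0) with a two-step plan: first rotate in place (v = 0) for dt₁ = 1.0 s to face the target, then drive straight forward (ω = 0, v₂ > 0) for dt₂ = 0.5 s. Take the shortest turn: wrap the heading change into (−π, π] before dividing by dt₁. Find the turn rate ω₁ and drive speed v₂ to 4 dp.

ω₁ = 0.8498, v₂ = 14.4222

heading to target = atan2(3−-1, 1−-5) = 0.5880
Δθ = wrap(0.5880 − -0.2618) = 0.8498; ω₁ = Δθ/dt₁ = 0.8498
distance = √((1−-5)² + (3−-1)²) = 7.2111; v₂ = distance/dt₂ = 14.4222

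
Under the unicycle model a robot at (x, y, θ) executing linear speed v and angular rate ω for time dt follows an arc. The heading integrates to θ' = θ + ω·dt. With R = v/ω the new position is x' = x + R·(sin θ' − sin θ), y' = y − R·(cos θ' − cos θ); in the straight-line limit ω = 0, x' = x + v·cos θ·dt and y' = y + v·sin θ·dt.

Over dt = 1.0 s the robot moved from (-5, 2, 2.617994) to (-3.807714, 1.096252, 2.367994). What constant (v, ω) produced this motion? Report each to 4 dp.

Δθ = 2.367994 − 2.617994 = -0.250000
ω = Δθ/dt = -0.250000/1.0 = -0.2500
R = Δx/(sin θ' − sin θ) = 6.0000
v = R·ω = 6.0000·-0.2500 = -1.5000

v = -1.5000, ω = -0.2500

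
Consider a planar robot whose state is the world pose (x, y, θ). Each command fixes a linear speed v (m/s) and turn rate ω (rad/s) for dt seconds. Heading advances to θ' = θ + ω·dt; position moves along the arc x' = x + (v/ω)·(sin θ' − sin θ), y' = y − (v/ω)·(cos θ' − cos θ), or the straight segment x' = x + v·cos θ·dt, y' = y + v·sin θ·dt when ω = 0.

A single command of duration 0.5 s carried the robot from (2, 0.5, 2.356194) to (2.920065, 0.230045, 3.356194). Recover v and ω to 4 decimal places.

v = -2.0000, ω = 2.0000

Δθ = 3.356194 − 2.356194 = 1.000000
ω = Δθ/dt = 1.000000/0.5 = 2.0000
R = Δx/(sin θ' − sin θ) = -1.0000
v = R·ω = -1.0000·2.0000 = -2.0000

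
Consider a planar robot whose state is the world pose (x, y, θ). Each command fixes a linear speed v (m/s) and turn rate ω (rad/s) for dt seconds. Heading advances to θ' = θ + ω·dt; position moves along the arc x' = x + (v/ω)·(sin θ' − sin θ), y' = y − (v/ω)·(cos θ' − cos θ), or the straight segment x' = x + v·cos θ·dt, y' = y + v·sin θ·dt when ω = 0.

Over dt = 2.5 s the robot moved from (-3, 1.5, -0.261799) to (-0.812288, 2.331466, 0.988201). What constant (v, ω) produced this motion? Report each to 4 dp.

v = 1.0000, ω = 0.5000

Δθ = 0.988201 − -0.261799 = 1.250000
ω = Δθ/dt = 1.250000/2.5 = 0.5000
R = Δx/(sin θ' − sin θ) = 2.0000
v = R·ω = 2.0000·0.5000 = 1.0000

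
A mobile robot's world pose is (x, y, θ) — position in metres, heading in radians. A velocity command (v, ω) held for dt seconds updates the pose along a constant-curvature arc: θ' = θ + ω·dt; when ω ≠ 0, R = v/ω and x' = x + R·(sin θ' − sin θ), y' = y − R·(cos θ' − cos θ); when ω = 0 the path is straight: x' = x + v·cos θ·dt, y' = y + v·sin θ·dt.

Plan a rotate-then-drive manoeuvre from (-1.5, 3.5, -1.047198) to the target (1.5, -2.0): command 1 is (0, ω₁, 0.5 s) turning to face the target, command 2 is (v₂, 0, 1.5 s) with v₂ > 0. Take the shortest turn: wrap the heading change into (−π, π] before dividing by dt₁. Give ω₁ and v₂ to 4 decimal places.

ω₁ = -0.0485, v₂ = 4.1767

heading to target = atan2(-2−3.5, 1.5−-1.5) = -1.0714
Δθ = wrap(-1.0714 − -1.0472) = -0.0243; ω₁ = Δθ/dt₁ = -0.0485
distance = √((1.5−-1.5)² + (-2−3.5)²) = 6.2650; v₂ = distance/dt₂ = 4.1767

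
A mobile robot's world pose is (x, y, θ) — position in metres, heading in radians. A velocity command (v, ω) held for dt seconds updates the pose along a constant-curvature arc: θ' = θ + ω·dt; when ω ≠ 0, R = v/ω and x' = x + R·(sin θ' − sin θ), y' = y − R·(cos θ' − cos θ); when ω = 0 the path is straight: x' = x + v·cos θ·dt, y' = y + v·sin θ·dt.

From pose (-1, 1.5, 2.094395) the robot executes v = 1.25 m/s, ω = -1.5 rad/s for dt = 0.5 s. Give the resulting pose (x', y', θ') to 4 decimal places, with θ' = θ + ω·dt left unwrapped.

θ' = 2.0944 + -1.5·0.5 = 1.3444
R = v/ω = 1.25/-1.5 = -0.8333
x' = -1 + -0.8333·(sin 1.3444 − sin 2.0944) = -1.0904
y' = 1.5 − -0.8333·(cos 1.3444 − cos 2.0944) = 2.1037

(-1.0904, 2.1037, 1.3444)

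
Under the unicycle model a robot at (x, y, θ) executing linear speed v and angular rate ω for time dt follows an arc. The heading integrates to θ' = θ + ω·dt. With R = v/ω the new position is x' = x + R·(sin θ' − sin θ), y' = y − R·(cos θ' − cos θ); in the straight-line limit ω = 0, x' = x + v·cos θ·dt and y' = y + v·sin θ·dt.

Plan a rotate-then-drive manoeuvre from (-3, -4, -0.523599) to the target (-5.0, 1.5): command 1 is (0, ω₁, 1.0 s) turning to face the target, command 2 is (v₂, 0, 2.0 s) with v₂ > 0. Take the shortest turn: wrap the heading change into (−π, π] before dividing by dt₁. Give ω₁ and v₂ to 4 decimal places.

heading to target = atan2(1.5−-4, -5−-3) = 1.9196
Δθ = wrap(1.9196 − -0.5236) = 2.4432; ω₁ = Δθ/dt₁ = 2.4432
distance = √((-5−-3)² + (1.5−-4)²) = 5.8523; v₂ = distance/dt₂ = 2.9262

ω₁ = 2.4432, v₂ = 2.9262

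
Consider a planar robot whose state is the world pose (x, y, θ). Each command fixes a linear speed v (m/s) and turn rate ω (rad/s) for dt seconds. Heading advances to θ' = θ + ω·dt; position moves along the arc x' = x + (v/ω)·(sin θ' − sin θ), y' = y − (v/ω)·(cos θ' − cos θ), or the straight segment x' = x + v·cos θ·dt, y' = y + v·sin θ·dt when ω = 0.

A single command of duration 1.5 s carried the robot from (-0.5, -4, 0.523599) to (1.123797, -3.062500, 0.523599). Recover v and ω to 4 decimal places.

Δθ = 0.523599 − 0.523599 = 0.000000
ω = Δθ/dt = 0.000000/1.5 = 0.0000
ω = 0 → v = (Δx·cos θ + Δy·sin θ)/dt = 1.2500

v = 1.2500, ω = 0.0000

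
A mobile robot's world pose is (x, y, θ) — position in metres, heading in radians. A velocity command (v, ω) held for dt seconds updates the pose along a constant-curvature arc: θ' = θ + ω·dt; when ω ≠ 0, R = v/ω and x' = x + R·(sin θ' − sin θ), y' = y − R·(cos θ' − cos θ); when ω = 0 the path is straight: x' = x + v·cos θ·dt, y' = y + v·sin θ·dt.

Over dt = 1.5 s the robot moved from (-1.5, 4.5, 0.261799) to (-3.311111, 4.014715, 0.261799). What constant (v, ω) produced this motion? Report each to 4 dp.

Δθ = 0.261799 − 0.261799 = 0.000000
ω = Δθ/dt = 0.000000/1.5 = 0.0000
ω = 0 → v = (Δx·cos θ + Δy·sin θ)/dt = -1.2500

v = -1.2500, ω = 0.0000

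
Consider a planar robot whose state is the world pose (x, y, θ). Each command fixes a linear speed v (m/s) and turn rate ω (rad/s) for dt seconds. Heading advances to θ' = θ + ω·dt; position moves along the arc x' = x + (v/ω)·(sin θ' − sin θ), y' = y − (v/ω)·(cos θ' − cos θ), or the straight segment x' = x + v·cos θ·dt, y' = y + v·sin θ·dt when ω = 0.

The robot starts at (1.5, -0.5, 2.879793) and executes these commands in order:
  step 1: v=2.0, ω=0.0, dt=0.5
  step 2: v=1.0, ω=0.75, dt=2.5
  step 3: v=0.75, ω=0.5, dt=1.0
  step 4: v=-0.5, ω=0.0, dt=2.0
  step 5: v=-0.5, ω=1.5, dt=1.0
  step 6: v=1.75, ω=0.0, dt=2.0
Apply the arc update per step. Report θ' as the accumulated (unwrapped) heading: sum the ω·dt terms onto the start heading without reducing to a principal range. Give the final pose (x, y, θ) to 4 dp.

step 1: θ'=2.8798 (straight) → pose (0.5341, -0.2412, 2.8798)
step 2: θ'=4.7548 (R=1.3333) → pose (-1.1432, -1.5856, 4.7548)
step 3: θ'=5.2548 (R=1.5000) → pose (-0.9292, -2.2963, 5.2548)
step 4: θ'=5.2548 (straight) → pose (-1.4454, -1.4398, 5.2548)
step 5: θ'=6.7548 (R=-0.3333) → pose (-1.8823, -1.3150, 6.7548)
step 6: θ'=6.7548 (straight) → pose (1.2356, 0.2752, 6.7548)

(1.2356, 0.2752, 6.7548)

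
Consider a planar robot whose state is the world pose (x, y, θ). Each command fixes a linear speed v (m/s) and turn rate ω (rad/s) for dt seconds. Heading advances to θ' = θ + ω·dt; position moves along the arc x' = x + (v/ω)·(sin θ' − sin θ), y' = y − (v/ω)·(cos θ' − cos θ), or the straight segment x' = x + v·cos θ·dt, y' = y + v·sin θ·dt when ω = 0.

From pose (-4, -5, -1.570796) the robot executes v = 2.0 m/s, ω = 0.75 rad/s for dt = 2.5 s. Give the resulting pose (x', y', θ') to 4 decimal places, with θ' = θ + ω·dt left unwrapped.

θ' = -1.5708 + 0.75·2.5 = 0.3042
R = v/ω = 2.0/0.75 = 2.6667
x' = -4 + 2.6667·(sin 0.3042 − sin -1.5708) = -0.5346
y' = -5 − 2.6667·(cos 0.3042 − cos -1.5708) = -7.5442

(-0.5346, -7.5442, 0.3042)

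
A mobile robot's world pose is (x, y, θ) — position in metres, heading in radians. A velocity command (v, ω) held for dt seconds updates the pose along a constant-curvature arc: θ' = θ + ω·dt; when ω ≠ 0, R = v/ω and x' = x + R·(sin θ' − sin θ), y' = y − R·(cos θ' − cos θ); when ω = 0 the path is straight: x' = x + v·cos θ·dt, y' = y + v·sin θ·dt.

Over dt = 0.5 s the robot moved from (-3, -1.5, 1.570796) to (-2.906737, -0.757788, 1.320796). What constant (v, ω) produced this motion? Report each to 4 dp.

Δθ = 1.320796 − 1.570796 = -0.250000
ω = Δθ/dt = -0.250000/0.5 = -0.5000
R = −Δy/(cos θ' − cos θ) = -3.0000
v = R·ω = -3.0000·-0.5000 = 1.5000

v = 1.5000, ω = -0.5000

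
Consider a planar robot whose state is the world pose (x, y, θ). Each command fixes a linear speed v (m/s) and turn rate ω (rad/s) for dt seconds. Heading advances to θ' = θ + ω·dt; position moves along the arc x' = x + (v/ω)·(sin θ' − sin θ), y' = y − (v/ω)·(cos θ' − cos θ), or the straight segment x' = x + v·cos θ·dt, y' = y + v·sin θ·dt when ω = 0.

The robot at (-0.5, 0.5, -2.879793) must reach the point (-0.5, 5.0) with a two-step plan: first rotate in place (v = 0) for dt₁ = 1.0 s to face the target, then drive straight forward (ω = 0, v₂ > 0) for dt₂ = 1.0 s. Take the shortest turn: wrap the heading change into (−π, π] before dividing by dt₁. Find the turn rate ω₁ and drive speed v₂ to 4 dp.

ω₁ = -1.8326, v₂ = 4.5000

heading to target = atan2(5−0.5, -0.5−-0.5) = 1.5708
Δθ = wrap(1.5708 − -2.8798) = -1.8326; ω₁ = Δθ/dt₁ = -1.8326
distance = √((-0.5−-0.5)² + (5−0.5)²) = 4.5000; v₂ = distance/dt₂ = 4.5000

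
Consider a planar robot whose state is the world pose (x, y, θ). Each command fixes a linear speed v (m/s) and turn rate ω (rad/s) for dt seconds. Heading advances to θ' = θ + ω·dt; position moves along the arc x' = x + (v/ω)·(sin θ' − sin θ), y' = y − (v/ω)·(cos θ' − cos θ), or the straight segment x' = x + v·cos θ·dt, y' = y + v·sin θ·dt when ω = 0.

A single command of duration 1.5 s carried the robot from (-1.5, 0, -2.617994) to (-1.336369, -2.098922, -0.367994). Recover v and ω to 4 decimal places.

Δθ = -0.367994 − -2.617994 = 2.250000
ω = Δθ/dt = 2.250000/1.5 = 1.5000
R = −Δy/(cos θ' − cos θ) = 1.1667
v = R·ω = 1.1667·1.5000 = 1.7500

v = 1.7500, ω = 1.5000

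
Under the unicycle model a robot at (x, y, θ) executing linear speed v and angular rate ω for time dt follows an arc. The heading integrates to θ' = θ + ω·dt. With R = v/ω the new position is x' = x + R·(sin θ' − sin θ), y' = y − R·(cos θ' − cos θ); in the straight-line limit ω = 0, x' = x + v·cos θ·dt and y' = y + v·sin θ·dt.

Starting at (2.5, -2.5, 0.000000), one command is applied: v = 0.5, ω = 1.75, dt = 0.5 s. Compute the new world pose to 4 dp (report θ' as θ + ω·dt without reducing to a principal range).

θ' = 0.0000 + 1.75·0.5 = 0.8750
R = v/ω = 0.5/1.75 = 0.2857
x' = 2.5 + 0.2857·(sin 0.8750 − sin 0.0000) = 2.7193
y' = -2.5 − 0.2857·(cos 0.8750 − cos 0.0000) = -2.3974

(2.7193, -2.3974, 0.8750)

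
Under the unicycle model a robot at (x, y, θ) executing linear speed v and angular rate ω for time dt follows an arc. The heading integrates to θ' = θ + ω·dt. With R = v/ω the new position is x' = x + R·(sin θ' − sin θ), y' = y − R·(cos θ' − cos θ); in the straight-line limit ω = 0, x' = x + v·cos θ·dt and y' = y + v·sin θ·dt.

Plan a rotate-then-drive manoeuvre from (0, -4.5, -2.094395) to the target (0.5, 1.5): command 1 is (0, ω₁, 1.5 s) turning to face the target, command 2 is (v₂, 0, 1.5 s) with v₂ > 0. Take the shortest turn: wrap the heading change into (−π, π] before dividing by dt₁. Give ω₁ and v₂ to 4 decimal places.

ω₁ = -1.8008, v₂ = 4.0139

heading to target = atan2(1.5−-4.5, 0.5−0) = 1.4877
Δθ = wrap(1.4877 − -2.0944) = -2.7011; ω₁ = Δθ/dt₁ = -1.8008
distance = √((0.5−0)² + (1.5−-4.5)²) = 6.0208; v₂ = distance/dt₂ = 4.0139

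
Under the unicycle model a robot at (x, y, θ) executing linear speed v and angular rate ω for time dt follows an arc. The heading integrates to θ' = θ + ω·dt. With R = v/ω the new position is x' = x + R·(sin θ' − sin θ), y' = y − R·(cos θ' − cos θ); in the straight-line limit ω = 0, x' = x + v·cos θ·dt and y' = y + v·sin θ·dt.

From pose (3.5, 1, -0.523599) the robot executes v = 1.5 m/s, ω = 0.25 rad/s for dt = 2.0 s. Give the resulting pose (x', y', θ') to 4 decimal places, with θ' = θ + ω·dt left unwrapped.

θ' = -0.5236 + 0.25·2.0 = -0.0236
R = v/ω = 1.5/0.25 = 6.0000
x' = 3.5 + 6.0000·(sin -0.0236 − sin -0.5236) = 6.3584
y' = 1 − 6.0000·(cos -0.0236 − cos -0.5236) = 0.1978

(6.3584, 0.1978, -0.0236)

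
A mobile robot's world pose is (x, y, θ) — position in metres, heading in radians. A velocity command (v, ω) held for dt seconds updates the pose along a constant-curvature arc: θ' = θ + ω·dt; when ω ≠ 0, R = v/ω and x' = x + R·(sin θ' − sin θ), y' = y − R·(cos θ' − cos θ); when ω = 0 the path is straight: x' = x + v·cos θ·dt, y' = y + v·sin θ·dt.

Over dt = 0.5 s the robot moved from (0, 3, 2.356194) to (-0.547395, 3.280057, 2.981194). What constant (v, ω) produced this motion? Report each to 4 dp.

Δθ = 2.981194 − 2.356194 = 0.625000
ω = Δθ/dt = 0.625000/0.5 = 1.2500
R = Δx/(sin θ' − sin θ) = 1.0000
v = R·ω = 1.0000·1.2500 = 1.2500

v = 1.2500, ω = 1.2500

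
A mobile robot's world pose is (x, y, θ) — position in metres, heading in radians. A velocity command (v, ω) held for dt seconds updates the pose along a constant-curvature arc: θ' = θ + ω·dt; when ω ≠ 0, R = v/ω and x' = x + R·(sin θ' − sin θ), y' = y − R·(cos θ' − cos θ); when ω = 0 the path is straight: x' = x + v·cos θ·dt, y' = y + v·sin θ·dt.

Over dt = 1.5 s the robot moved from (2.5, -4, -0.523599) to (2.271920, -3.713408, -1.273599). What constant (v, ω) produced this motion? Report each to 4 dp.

v = -0.2500, ω = -0.5000

Δθ = -1.273599 − -0.523599 = -0.750000
ω = Δθ/dt = -0.750000/1.5 = -0.5000
R = −Δy/(cos θ' − cos θ) = 0.5000
v = R·ω = 0.5000·-0.5000 = -0.2500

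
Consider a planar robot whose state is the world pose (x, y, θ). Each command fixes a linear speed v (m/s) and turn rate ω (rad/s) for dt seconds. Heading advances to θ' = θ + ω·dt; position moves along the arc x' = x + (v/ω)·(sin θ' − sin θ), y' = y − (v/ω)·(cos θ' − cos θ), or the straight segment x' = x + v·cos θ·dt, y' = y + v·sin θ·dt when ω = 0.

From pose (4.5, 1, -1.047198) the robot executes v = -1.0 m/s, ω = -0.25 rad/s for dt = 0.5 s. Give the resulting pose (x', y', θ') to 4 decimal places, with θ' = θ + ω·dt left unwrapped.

θ' = -1.0472 + -0.25·0.5 = -1.1722
R = v/ω = -1.0/-0.25 = 4.0000
x' = 4.5 + 4.0000·(sin -1.1722 − sin -1.0472) = 4.2777
y' = 1 − 4.0000·(cos -1.1722 − cos -1.0472) = 1.4475

(4.2777, 1.4475, -1.1722)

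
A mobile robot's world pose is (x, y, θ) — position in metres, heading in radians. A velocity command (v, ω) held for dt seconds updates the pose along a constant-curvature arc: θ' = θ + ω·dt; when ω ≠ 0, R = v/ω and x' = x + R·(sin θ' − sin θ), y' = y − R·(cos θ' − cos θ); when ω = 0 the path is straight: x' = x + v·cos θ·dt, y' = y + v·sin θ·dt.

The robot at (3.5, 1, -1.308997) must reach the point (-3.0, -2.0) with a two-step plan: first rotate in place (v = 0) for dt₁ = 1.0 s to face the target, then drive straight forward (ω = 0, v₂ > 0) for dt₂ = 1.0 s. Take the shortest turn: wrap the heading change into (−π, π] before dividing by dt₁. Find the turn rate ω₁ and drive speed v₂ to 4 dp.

heading to target = atan2(-2−1, -3−3.5) = -2.7092
Δθ = wrap(-2.7092 − -1.3090) = -1.4002; ω₁ = Δθ/dt₁ = -1.4002
distance = √((-3−3.5)² + (-2−1)²) = 7.1589; v₂ = distance/dt₂ = 7.1589

ω₁ = -1.4002, v₂ = 7.1589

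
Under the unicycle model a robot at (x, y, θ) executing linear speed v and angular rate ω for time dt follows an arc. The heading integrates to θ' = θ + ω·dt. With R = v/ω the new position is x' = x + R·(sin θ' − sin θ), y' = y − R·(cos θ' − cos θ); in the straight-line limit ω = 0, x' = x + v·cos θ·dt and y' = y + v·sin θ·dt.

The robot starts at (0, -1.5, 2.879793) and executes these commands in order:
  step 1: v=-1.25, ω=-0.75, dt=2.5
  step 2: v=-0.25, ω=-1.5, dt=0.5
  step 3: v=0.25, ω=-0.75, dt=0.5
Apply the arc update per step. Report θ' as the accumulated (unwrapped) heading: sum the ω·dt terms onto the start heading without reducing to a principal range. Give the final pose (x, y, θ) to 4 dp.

step 1: θ'=1.0048 (R=1.6667) → pose (0.9754, -4.0036, 1.0048)
step 2: θ'=0.2548 (R=0.1667) → pose (0.8767, -4.0756, 0.2548)
step 3: θ'=-0.1202 (R=-0.3333) → pose (1.0007, -4.0672, -0.1202)

(1.0007, -4.0672, -0.1202)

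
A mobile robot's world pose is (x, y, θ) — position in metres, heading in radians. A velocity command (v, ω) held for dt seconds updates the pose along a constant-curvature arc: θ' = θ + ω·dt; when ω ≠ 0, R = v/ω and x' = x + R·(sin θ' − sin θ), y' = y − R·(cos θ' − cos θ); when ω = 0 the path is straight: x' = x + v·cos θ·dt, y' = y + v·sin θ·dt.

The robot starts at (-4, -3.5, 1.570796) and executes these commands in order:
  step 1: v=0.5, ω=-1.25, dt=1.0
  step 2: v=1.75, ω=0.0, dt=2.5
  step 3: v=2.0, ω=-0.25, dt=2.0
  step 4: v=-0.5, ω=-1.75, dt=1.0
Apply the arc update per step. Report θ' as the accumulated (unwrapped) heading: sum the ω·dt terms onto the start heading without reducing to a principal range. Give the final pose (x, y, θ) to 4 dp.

(4.1576, -1.0795, -1.9292)

step 1: θ'=0.3208 (R=-0.4000) → pose (-3.7261, -3.1204, 0.3208)
step 2: θ'=0.3208 (straight) → pose (0.4257, -1.7409, 0.3208)
step 3: θ'=-0.1792 (R=-8.0000) → pose (4.3742, -1.4609, -0.1792)
step 4: θ'=-1.9292 (R=0.2857) → pose (4.1576, -1.0795, -1.9292)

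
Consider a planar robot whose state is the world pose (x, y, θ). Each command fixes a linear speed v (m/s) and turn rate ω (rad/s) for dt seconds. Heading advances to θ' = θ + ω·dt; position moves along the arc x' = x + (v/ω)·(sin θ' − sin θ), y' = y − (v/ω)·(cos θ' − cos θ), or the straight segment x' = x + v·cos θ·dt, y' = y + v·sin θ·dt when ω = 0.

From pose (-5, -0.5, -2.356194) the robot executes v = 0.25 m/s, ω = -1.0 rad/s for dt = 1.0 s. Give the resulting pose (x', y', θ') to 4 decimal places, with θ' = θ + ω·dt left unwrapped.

θ' = -2.3562 + -1.0·1.0 = -3.3562
R = v/ω = 0.25/-1.0 = -0.2500
x' = -5 + -0.2500·(sin -3.3562 − sin -2.3562) = -5.2300
y' = -0.5 − -0.2500·(cos -3.3562 − cos -2.3562) = -0.5675

(-5.2300, -0.5675, -3.3562)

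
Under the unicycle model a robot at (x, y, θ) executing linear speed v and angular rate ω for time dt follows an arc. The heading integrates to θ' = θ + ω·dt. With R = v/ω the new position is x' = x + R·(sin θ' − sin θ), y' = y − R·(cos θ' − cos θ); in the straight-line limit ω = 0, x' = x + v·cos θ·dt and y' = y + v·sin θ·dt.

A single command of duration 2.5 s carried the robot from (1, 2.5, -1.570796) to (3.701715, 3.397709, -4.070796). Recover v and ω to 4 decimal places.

v = -1.5000, ω = -1.0000

Δθ = -4.070796 − -1.570796 = -2.500000
ω = Δθ/dt = -2.500000/2.5 = -1.0000
R = Δx/(sin θ' − sin θ) = 1.5000
v = R·ω = 1.5000·-1.0000 = -1.5000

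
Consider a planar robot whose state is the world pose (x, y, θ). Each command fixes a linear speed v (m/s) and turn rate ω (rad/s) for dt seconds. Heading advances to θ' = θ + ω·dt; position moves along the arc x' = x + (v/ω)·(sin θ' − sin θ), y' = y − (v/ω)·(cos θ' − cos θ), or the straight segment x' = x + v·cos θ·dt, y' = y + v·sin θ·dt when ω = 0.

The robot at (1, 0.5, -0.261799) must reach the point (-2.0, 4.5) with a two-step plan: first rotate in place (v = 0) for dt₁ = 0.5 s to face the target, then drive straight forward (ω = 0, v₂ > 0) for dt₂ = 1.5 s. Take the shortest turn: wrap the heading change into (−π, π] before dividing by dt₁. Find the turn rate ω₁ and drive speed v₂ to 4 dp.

heading to target = atan2(4.5−0.5, -2−1) = 2.2143
Δθ = wrap(2.2143 − -0.2618) = 2.4761; ω₁ = Δθ/dt₁ = 4.9522
distance = √((-2−1)² + (4.5−0.5)²) = 5.0000; v₂ = distance/dt₂ = 3.3333

ω₁ = 4.9522, v₂ = 3.3333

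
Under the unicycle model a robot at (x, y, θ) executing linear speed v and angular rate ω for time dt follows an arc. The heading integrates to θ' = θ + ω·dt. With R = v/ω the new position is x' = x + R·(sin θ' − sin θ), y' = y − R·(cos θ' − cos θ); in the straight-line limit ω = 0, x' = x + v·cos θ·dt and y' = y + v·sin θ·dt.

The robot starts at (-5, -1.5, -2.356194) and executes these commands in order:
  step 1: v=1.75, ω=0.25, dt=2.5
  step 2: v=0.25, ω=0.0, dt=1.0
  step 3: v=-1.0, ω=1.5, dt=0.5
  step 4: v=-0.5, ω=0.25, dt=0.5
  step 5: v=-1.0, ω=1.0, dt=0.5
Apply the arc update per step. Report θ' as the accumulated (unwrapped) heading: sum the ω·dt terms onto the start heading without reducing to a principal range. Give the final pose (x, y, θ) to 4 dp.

(-7.6626, -4.6209, -0.3562)

step 1: θ'=-1.7312 (R=7.0000) → pose (-6.9604, -5.3318, -1.7312)
step 2: θ'=-1.7312 (straight) → pose (-7.0003, -5.5786, -1.7312)
step 3: θ'=-0.9812 (R=-0.6667) → pose (-7.1043, -5.1014, -0.9812)
step 4: θ'=-0.8562 (R=-2.0000) → pose (-7.2559, -4.9028, -0.8562)
step 5: θ'=-0.3562 (R=-1.0000) → pose (-7.6626, -4.6209, -0.3562)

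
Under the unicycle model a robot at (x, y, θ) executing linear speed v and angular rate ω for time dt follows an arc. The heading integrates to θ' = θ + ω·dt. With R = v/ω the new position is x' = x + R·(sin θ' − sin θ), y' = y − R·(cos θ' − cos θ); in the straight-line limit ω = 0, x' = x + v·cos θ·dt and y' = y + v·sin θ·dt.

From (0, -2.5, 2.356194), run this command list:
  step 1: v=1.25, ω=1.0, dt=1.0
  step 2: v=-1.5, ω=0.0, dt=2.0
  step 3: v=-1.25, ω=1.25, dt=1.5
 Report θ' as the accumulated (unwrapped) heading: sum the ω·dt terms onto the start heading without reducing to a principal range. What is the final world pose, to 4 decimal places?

step 1: θ'=3.3562 (R=1.2500) → pose (-1.1501, -2.1626, 3.3562)
step 2: θ'=3.3562 (straight) → pose (1.7811, -1.5237, 3.3562)
step 3: θ'=5.2312 (R=-1.0000) → pose (2.4366, -0.0508, 5.2312)

(2.4366, -0.0508, 5.2312)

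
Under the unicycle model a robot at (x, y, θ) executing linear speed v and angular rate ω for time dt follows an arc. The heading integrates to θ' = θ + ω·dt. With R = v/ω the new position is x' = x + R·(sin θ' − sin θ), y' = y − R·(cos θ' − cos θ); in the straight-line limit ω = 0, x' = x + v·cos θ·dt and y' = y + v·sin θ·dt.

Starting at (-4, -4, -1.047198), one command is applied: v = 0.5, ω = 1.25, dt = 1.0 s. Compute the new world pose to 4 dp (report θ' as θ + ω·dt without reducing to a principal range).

(-3.5730, -4.1918, 0.2028)

θ' = -1.0472 + 1.25·1.0 = 0.2028
R = v/ω = 0.5/1.25 = 0.4000
x' = -4 + 0.4000·(sin 0.2028 − sin -1.0472) = -3.5730
y' = -4 − 0.4000·(cos 0.2028 − cos -1.0472) = -4.1918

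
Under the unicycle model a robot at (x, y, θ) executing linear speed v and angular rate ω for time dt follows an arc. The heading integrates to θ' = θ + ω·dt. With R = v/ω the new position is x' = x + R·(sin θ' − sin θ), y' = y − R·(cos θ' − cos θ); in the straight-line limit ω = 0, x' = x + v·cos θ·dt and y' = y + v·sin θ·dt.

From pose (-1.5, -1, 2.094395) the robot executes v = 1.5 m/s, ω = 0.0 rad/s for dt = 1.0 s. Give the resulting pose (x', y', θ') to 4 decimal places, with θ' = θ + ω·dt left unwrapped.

(-2.2500, 0.2990, 2.0944)

θ' = 2.0944 + 0.0·1.0 = 2.0944
ω = 0 → straight: x' = -1.5 + 1.5·cos(2.0944)·1.0 = -2.2500
y' = -1 + 1.5·sin(2.0944)·1.0 = 0.2990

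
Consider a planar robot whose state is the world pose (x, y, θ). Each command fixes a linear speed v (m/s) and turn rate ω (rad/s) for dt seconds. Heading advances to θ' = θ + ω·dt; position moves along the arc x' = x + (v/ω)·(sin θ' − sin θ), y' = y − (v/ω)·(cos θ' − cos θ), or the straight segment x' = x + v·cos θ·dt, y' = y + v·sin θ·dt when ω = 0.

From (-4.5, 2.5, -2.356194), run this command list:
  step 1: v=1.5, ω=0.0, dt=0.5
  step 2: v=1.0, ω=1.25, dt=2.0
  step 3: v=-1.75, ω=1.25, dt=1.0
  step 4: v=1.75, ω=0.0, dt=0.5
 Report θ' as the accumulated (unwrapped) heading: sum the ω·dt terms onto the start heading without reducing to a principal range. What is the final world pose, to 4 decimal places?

step 1: θ'=-2.3562 (straight) → pose (-5.0303, 1.9697, -2.3562)
step 2: θ'=0.1438 (R=0.8000) → pose (-4.3500, 0.6122, 0.1438)
step 3: θ'=1.3938 (R=-1.4000) → pose (-5.5275, -0.5268, 1.3938)
step 4: θ'=1.3938 (straight) → pose (-5.3734, 0.3345, 1.3938)

(-5.3734, 0.3345, 1.3938)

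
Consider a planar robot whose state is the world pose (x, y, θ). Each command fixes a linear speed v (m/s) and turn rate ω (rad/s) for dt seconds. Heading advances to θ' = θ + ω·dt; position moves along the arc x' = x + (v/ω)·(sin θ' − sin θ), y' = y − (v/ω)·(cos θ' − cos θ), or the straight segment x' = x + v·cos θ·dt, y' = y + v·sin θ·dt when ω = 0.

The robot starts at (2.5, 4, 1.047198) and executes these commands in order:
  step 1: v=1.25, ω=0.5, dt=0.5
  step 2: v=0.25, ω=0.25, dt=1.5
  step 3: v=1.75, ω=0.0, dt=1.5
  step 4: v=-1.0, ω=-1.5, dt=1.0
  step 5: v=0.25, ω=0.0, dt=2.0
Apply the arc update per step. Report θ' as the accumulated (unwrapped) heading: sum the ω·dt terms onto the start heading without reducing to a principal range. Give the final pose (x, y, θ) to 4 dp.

(2.4519, 6.9188, 0.1722)

step 1: θ'=1.2972 (R=2.5000) → pose (2.7419, 4.5745, 1.2972)
step 2: θ'=1.6722 (R=1.0000) → pose (2.7740, 4.9459, 1.6722)
step 3: θ'=1.6722 (straight) → pose (2.5083, 7.5574, 1.6722)
step 4: θ'=0.1722 (R=0.6667) → pose (1.9593, 6.8332, 0.1722)
step 5: θ'=0.1722 (straight) → pose (2.4519, 6.9188, 0.1722)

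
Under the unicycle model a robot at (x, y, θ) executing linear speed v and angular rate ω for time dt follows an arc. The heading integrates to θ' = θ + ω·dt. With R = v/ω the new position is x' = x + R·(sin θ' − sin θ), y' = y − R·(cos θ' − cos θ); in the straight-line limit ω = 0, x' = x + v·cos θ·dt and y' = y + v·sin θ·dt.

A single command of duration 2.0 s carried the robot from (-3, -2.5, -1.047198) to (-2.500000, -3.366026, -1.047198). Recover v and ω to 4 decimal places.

Δθ = -1.047198 − -1.047198 = 0.000000
ω = Δθ/dt = 0.000000/2.0 = 0.0000
ω = 0 → v = (Δx·cos θ + Δy·sin θ)/dt = 0.5000

v = 0.5000, ω = 0.0000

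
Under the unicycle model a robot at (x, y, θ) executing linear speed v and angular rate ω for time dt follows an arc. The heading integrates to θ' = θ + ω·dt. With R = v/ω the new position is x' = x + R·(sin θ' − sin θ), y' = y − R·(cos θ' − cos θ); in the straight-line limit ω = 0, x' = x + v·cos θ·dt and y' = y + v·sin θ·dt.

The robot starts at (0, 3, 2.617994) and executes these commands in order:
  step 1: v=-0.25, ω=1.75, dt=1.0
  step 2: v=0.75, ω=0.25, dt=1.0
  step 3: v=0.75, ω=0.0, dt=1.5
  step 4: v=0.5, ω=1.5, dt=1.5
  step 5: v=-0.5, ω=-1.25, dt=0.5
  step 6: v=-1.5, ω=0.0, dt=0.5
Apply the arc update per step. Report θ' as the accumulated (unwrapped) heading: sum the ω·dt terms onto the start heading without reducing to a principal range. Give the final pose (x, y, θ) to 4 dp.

step 1: θ'=4.3680 (R=-0.1429) → pose (0.2059, 3.0755, 4.3680)
step 2: θ'=4.6180 (R=3.0000) → pose (0.0431, 2.3454, 4.6180)
step 3: θ'=4.6180 (straight) → pose (-0.0629, 1.2254, 4.6180)
step 4: θ'=6.8680 (R=0.3333) → pose (0.4529, 0.9160, 6.8680)
step 5: θ'=6.2430 (R=0.4000) → pose (0.2160, 0.8499, 6.2430)
step 6: θ'=6.2430 (straight) → pose (-0.5334, 0.8800, 6.2430)

(-0.5334, 0.8800, 6.2430)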